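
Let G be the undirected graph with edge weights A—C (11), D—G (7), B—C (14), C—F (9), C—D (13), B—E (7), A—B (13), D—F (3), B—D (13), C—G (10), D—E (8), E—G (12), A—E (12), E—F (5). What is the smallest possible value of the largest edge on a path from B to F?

Some routes from B to F:
B - E - A - C - F: max(7, 12, 11, 9) = 12
B - E - D - F: max(7, 8, 3) = 8
B - E - D - G - C - F: max(7, 8, 7, 10, 9) = 10
B - E - F: max(7, 5) = 7
Smallest bottleneck: 7.

7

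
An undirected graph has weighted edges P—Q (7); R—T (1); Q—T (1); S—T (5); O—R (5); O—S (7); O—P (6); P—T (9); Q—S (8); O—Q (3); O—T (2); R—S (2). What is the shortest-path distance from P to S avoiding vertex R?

13

Some routes from P to S avoiding R:
P -> O -> T -> S: 6 + 2 + 5 = 13
P -> T -> S: 9 + 5 = 14
P -> Q -> T -> S: 7 + 1 + 5 = 13
P -> O -> S: 6 + 7 = 13
Best route has total 13.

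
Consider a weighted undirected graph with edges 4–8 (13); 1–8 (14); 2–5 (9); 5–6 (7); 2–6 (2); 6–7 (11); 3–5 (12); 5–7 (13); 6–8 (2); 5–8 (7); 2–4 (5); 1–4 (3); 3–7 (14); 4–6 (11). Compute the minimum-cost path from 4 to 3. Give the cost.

26

Checking several routes:
4 -> 6 -> 5 -> 3: 11 + 7 + 12 = 30
4 -> 2 -> 5 -> 3: 5 + 9 + 12 = 26
4 -> 6 -> 8 -> 5 -> 3: 11 + 2 + 7 + 12 = 32
4 -> 2 -> 6 -> 5 -> 3: 5 + 2 + 7 + 12 = 26
4 -> 2 -> 6 -> 8 -> 5 -> 3: 5 + 2 + 2 + 7 + 12 = 28
The minimum is 26.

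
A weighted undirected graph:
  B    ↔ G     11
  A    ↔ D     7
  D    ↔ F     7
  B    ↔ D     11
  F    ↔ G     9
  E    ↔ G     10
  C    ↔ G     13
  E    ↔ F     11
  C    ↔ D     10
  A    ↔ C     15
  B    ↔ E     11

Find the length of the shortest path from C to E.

Comparing a few candidate routes:
C→G→F→E: 13 + 9 + 11 = 33
C→D→B→E: 10 + 11 + 11 = 32
C→G→E: 13 + 10 = 23
C→G→B→E: 13 + 11 + 11 = 35
C→D→F→E: 10 + 7 + 11 = 28
The minimum is 23.

23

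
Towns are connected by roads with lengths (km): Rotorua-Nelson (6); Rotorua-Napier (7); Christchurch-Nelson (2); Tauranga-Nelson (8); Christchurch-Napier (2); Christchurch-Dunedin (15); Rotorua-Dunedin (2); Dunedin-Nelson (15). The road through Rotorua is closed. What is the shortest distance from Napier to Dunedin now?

17

Routes from Napier to Dunedin avoiding Rotorua:
Napier→Christchurch→Dunedin: 2 + 15 = 17
Napier→Christchurch→Nelson→Dunedin: 2 + 2 + 15 = 19
The minimum is 17 km.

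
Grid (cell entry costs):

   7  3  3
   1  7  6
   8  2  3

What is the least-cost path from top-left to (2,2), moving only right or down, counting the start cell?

Take r0c0 r1c0 r1c1 r2c1 r2c2 for a total of 7 + 1 + 7 + 2 + 3 = 20.
For comparison, the top-then-right route costs 22.

20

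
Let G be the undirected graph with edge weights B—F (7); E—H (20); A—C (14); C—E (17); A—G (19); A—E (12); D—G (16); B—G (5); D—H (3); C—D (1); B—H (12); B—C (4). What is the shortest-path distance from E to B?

21

Some routes from E to B:
E-H-B: 20 + 12 = 32
E-C-D-H-B: 17 + 1 + 3 + 12 = 33
E-C-B: 17 + 4 = 21
E-A-C-B: 12 + 14 + 4 = 30
E-H-D-C-B: 20 + 3 + 1 + 4 = 28
The minimum is 21.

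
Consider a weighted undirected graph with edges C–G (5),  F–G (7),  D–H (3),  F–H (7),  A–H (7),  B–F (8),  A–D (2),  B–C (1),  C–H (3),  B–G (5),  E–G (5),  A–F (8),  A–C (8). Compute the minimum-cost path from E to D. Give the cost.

A few of the E→D routes:
E -> G -> C -> A -> D: 5 + 5 + 8 + 2 = 20
E -> G -> C -> H -> D: 5 + 5 + 3 + 3 = 16
E -> G -> B -> C -> A -> D: 5 + 5 + 1 + 8 + 2 = 21
E -> G -> B -> C -> H -> D: 5 + 5 + 1 + 3 + 3 = 17
Shortest: 16.

16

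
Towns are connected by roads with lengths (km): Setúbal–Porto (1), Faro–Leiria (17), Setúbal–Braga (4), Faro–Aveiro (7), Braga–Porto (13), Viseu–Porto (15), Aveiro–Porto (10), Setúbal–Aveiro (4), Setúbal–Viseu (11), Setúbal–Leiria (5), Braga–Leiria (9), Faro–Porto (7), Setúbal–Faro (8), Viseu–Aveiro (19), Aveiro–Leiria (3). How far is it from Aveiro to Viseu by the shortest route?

15

Comparing a few candidate routes:
Aveiro-Viseu: 19
Aveiro-Setúbal-Viseu: 4 + 11 = 15
Aveiro-Leiria-Setúbal-Viseu: 3 + 5 + 11 = 19
Best route has total 15 km.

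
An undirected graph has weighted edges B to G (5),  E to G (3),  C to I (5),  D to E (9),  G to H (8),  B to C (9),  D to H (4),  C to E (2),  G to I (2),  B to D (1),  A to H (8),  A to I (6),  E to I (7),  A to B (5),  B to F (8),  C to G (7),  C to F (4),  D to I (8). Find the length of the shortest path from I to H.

Comparing a few candidate routes:
I→E→G→H: 7 + 3 + 8 = 18
I→A→H: 6 + 8 = 14
I→A→B→D→H: 6 + 5 + 1 + 4 = 16
I→D→H: 8 + 4 = 12
I→G→H: 2 + 8 = 10
I→G→B→D→H: 2 + 5 + 1 + 4 = 12
The minimum is 10.

10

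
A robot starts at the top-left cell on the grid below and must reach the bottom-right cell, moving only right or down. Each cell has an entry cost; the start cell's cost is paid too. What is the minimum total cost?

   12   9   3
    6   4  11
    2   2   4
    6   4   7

33

Take r0c0 r1c0 r2c0 r2c1 r2c2 r3c2 for a total of 12 + 6 + 2 + 2 + 4 + 7 = 33.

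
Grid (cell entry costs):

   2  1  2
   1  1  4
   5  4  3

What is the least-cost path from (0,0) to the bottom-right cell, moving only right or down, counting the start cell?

One optimal route is (0,0) (0,1) (1,1) (1,2) (2,2).
Its cost is 2 + 1 + 1 + 4 + 3 = 11.
(Top row then right column would cost 12.)

11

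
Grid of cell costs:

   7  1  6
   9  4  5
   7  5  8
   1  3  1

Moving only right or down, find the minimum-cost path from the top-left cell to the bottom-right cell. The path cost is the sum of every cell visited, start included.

One optimal route is (0,0) -> (0,1) -> (1,1) -> (2,1) -> (3,1) -> (3,2).
Its cost is 7 + 1 + 4 + 5 + 3 + 1 = 21.
For comparison, the top-then-right route costs 28.

21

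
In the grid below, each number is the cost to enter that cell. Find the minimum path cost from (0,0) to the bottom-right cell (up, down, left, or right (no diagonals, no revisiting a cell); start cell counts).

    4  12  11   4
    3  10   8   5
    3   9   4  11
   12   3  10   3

35

Path [0,0] [1,0] [2,0] [2,1] [3,1] [3,2] [3,3]: 4 + 3 + 3 + 9 + 3 + 10 + 3 = 35.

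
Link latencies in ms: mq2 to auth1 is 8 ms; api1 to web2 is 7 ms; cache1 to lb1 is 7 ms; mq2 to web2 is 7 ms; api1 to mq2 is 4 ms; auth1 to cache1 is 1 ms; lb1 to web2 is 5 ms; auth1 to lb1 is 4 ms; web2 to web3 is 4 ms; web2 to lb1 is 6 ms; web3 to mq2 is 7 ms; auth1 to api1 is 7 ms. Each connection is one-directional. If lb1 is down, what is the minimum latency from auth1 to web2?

Paths from auth1 to web2 avoiding lb1:
auth1-api1-web2: 7 + 7 = 14
auth1-api1-mq2-web2: 7 + 4 + 7 = 18
The minimum is 14 ms.

14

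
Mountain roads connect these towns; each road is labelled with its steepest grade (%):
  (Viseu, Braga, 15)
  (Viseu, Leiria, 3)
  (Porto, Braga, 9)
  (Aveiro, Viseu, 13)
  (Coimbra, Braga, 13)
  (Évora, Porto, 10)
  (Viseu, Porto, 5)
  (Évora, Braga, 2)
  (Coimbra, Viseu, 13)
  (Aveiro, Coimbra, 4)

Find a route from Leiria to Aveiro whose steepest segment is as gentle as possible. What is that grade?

13

A few of the Leiria→Aveiro routes:
Leiria -> Viseu -> Porto -> Évora -> Braga -> Coimbra -> Aveiro: max(3, 5, 10, 2, 13, 4) = 13
Leiria -> Viseu -> Aveiro: max(3, 13) = 13
Leiria -> Viseu -> Coimbra -> Aveiro: max(3, 13, 4) = 13
Smallest bottleneck: 13%.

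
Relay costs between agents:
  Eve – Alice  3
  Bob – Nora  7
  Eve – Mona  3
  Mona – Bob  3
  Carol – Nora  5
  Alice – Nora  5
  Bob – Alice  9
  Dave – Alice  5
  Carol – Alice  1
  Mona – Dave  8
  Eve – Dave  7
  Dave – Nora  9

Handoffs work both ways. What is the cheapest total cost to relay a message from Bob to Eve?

A few of the Bob→Eve routes:
Bob -> Alice -> Eve: 9 + 3 = 12
Bob -> Nora -> Alice -> Eve: 7 + 5 + 3 = 15
Bob -> Mona -> Eve: 3 + 3 = 6
Bob -> Nora -> Carol -> Alice -> Eve: 7 + 5 + 1 + 3 = 16
Best route has total 6.

6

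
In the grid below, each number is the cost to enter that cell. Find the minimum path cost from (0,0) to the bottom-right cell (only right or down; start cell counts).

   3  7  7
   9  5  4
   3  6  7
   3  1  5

Take [0,0] → [1,0] → [2,0] → [3,0] → [3,1] → [3,2] for a total of 3 + 9 + 3 + 3 + 1 + 5 = 24.
For comparison, the top-then-right route costs 33.

24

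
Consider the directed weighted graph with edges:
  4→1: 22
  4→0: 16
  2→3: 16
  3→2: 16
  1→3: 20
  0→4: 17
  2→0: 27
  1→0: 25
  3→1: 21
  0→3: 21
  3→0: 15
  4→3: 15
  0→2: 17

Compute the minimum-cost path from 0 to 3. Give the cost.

Checking several routes:
0 - 3: 21
0 - 4 - 3: 17 + 15 = 32
0 - 2 - 3: 17 + 16 = 33
The minimum is 21.

21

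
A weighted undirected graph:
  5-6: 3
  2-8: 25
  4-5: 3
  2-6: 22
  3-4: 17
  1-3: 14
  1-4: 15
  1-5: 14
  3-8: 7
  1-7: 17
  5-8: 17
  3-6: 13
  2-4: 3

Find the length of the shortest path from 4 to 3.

17

Comparing a few candidate routes:
4 -> 3: 17
4 -> 5 -> 6 -> 3: 3 + 3 + 13 = 19
4 -> 5 -> 8 -> 3: 3 + 17 + 7 = 27
Best route has total 17.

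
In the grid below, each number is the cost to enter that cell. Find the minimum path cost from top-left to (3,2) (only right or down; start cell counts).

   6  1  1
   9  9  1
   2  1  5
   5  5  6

20

One optimal route is (0,0) (0,1) (0,2) (1,2) (2,2) (3,2).
Its cost is 6 + 1 + 1 + 1 + 5 + 6 = 20.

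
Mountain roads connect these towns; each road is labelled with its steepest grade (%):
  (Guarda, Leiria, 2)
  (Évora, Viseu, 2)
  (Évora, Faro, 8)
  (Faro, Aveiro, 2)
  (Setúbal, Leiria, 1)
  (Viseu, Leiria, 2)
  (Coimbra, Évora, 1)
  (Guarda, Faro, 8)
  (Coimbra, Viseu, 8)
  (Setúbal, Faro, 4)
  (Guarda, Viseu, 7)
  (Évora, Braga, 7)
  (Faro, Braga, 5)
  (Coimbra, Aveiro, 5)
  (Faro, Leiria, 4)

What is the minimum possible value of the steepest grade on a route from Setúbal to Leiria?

Comparing a few candidate routes:
Setúbal -> Faro -> Braga -> Évora -> Viseu -> Guarda -> Leiria: max(4, 5, 7, 2, 7, 2) = 7
Setúbal -> Faro -> Leiria: max(4, 4) = 4
Setúbal -> Faro -> Aveiro -> Coimbra -> Évora -> Viseu -> Guarda -> Leiria: max(4, 2, 5, 1, 2, 7, 2) = 7
Setúbal -> Leiria: max(1) = 1
Setúbal -> Faro -> Aveiro -> Coimbra -> Évora -> Viseu -> Leiria: max(4, 2, 5, 1, 2, 2) = 5
Smallest bottleneck: 1%.

1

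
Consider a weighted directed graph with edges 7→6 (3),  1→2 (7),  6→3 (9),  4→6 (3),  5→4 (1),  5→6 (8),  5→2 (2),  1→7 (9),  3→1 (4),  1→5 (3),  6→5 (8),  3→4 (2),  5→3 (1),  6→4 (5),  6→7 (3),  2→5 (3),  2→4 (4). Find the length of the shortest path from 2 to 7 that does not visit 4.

Routes from 2 to 7 avoiding 4:
2-5-6-7: 3 + 8 + 3 = 14
2-5-3-1-7: 3 + 1 + 4 + 9 = 17
2-5-6-3-1-7: 3 + 8 + 9 + 4 + 9 = 33
Best route has total 14.

14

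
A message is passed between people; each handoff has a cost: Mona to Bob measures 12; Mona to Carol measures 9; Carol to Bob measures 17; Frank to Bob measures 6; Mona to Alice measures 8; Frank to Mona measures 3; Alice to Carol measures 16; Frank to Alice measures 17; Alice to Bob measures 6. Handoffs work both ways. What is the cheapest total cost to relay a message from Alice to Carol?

16

Comparing a few candidate routes:
Alice -> Bob -> Frank -> Mona -> Carol: 6 + 6 + 3 + 9 = 24
Alice -> Mona -> Carol: 8 + 9 = 17
Alice -> Bob -> Mona -> Carol: 6 + 12 + 9 = 27
Alice -> Carol: 16
Alice -> Bob -> Carol: 6 + 17 = 23
Best route has total 16.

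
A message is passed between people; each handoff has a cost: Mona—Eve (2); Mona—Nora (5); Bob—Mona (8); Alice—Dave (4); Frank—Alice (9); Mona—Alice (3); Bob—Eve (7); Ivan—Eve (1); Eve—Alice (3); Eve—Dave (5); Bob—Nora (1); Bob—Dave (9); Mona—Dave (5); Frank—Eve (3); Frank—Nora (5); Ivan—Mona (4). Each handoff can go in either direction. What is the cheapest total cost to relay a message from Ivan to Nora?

8

Checking several routes:
Ivan → Mona → Nora: 4 + 5 = 9
Ivan → Eve → Bob → Nora: 1 + 7 + 1 = 9
Ivan → Eve → Frank → Nora: 1 + 3 + 5 = 9
Ivan → Eve → Mona → Nora: 1 + 2 + 5 = 8
Ivan → Eve → Alice → Mona → Nora: 1 + 3 + 3 + 5 = 12
Shortest: 8.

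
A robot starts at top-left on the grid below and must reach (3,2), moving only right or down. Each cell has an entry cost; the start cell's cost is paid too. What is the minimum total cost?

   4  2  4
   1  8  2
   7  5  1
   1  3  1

14

One optimal route is (0,0) -> (0,1) -> (0,2) -> (1,2) -> (2,2) -> (3,2).
Its cost is 4 + 2 + 4 + 2 + 1 + 1 = 14.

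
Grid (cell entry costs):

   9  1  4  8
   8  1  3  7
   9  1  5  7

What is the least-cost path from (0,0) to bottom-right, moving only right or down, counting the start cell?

Cheapest: r0c0 → r0c1 → r1c1 → r2c1 → r2c2 → r2c3
  9 + 1 + 1 + 1 + 5 + 7 = 24
(Top row then right column would cost 36.)

24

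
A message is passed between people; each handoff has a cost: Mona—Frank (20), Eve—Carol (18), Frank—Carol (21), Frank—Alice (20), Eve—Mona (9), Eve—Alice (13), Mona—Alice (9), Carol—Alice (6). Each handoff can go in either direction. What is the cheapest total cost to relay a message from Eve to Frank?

Checking several routes:
Eve -> Carol -> Frank: 18 + 21 = 39
Eve -> Alice -> Frank: 13 + 20 = 33
Eve -> Mona -> Alice -> Frank: 9 + 9 + 20 = 38
Eve -> Mona -> Frank: 9 + 20 = 29
Shortest: 29.

29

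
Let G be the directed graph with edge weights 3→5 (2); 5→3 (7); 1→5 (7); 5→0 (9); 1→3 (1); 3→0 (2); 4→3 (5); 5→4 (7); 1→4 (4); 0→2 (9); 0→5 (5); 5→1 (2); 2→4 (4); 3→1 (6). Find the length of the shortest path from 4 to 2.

16

Paths from 4 to 2:
4 → 3 → 5 → 0 → 2: 5 + 2 + 9 + 9 = 25
4 → 3 → 0 → 2: 5 + 2 + 9 = 16
4 → 3 → 1 → 5 → 0 → 2: 5 + 6 + 7 + 9 + 9 = 36
Best route has total 16.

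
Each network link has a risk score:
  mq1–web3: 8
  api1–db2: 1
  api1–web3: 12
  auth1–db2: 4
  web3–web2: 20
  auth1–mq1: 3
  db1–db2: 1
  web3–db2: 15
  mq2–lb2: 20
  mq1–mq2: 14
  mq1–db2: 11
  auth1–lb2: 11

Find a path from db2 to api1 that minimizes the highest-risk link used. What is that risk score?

Comparing a few candidate routes:
db2 -> mq1 -> web3 -> api1: max(11, 8, 12) = 12
db2 -> api1: max(1) = 1
db2 -> auth1 -> mq1 -> web3 -> api1: max(4, 3, 8, 12) = 12
The minimum achievable maximum is 1.

1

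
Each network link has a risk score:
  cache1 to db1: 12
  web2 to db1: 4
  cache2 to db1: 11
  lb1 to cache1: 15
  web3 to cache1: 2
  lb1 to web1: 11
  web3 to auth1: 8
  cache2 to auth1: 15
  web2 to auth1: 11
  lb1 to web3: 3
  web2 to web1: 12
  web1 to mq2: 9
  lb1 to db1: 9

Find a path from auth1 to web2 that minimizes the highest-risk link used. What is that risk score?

Some routes from auth1 to web2:
auth1 → web3 → lb1 → web1 → web2: max(8, 3, 11, 12) = 12
auth1 → web3 → lb1 → db1 → web2: max(8, 3, 9, 4) = 9
auth1 → web3 → cache1 → db1 → web2: max(8, 2, 12, 4) = 12
auth1 → web3 → cache1 → db1 → lb1 → web1 → web2: max(8, 2, 12, 9, 11, 12) = 12
auth1 → web2: max(11) = 11
Smallest bottleneck: 9.

9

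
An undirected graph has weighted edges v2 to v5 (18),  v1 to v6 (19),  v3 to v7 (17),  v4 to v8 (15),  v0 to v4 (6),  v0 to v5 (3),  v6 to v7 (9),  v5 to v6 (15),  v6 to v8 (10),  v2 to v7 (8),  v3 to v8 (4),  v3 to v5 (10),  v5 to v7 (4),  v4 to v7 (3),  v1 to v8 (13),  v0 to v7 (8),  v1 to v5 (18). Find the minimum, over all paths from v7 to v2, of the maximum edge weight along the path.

Comparing a few candidate routes:
v7→v6→v8→v4→v0→v5→v2: max(9, 10, 15, 6, 3, 18) = 18
v7→v6→v5→v2: max(9, 15, 18) = 18
v7→v2: max(8) = 8
v7→v5→v2: max(4, 18) = 18
The minimum achievable maximum is 8.

8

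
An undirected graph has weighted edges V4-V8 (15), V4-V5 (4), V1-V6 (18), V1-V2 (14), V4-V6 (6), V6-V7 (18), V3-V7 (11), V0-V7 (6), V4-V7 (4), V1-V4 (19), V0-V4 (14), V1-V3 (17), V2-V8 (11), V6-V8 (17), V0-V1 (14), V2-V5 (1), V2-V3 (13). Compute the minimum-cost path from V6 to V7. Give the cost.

Comparing a few candidate routes:
V6→V4→V7: 6 + 4 = 10
V6→V8→V4→V7: 17 + 15 + 4 = 36
V6→V7: 18
V6→V4→V0→V7: 6 + 14 + 6 = 26
V6→V8→V2→V5→V4→V7: 17 + 11 + 1 + 4 + 4 = 37
V6→V4→V5→V2→V3→V7: 6 + 4 + 1 + 13 + 11 = 35
Best route has total 10.

10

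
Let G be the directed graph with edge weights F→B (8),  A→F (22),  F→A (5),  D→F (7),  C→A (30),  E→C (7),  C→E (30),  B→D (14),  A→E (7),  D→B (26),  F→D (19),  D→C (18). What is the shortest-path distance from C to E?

30

Routes from C to E:
C - A - E: 30 + 7 = 37
C - E: 30
The minimum is 30.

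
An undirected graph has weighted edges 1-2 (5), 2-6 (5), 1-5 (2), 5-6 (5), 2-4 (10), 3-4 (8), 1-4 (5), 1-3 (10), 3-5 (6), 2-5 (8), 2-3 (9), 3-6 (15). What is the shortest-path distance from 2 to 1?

5

A few of the 2→1 routes:
2 -> 5 -> 1: 8 + 2 = 10
2 -> 3 -> 5 -> 1: 9 + 6 + 2 = 17
2 -> 4 -> 1: 10 + 5 = 15
2 -> 3 -> 1: 9 + 10 = 19
2 -> 1: 5
2 -> 6 -> 5 -> 1: 5 + 5 + 2 = 12
Best route has total 5.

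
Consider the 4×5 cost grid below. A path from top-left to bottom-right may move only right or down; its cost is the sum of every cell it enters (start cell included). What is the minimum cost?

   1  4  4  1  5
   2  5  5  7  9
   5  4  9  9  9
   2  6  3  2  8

Cheapest: [0,0] [1,0] [2,0] [3,0] [3,1] [3,2] [3,3] [3,4]
  1 + 2 + 5 + 2 + 6 + 3 + 2 + 8 = 29
For comparison, the top-then-right route costs 41.

29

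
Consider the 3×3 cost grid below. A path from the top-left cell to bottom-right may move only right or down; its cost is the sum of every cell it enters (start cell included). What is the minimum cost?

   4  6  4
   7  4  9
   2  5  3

21

Cheapest: r0c0→r1c0→r2c0→r2c1→r2c2
  4 + 7 + 2 + 5 + 3 = 21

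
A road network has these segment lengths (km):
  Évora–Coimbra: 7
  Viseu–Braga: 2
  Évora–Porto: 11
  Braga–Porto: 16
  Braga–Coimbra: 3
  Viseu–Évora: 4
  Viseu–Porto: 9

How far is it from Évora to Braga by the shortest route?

6

Comparing a few candidate routes:
Évora→Viseu→Braga: 4 + 2 = 6
Évora→Coimbra→Braga: 7 + 3 = 10
Évora→Porto→Viseu→Braga: 11 + 9 + 2 = 22
Shortest: 6 km.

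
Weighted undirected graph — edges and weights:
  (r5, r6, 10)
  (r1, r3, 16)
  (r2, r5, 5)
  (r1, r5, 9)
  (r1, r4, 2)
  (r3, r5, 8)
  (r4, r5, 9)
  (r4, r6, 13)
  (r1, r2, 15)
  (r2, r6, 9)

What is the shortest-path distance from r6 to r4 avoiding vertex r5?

13

Routes from r6 to r4 avoiding r5:
r6-r2-r1-r4: 9 + 15 + 2 = 26
r6-r4: 13
The minimum is 13.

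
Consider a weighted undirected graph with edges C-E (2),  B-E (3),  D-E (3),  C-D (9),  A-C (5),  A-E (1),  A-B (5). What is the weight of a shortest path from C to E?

2

Routes from C to E:
C-D-E: 9 + 3 = 12
C-A-B-E: 5 + 5 + 3 = 13
C-E: 2
C-A-E: 5 + 1 = 6
Shortest: 2.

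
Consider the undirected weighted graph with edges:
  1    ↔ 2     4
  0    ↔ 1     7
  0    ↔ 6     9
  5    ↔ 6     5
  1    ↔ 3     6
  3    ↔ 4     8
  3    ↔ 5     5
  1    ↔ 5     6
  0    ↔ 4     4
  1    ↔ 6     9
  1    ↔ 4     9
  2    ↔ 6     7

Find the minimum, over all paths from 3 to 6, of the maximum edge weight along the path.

5

Checking several routes:
3 -> 1 -> 2 -> 6: max(6, 4, 7) = 7
3 -> 1 -> 5 -> 6: max(6, 6, 5) = 6
3 -> 5 -> 1 -> 2 -> 6: max(5, 6, 4, 7) = 7
3 -> 5 -> 6: max(5, 5) = 5
The minimum achievable maximum is 5.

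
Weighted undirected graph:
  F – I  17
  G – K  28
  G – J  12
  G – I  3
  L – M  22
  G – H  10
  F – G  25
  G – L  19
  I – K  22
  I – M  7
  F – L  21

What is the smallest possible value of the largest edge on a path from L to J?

Checking several routes:
L - M - I - G - J: max(22, 7, 3, 12) = 22
L - G - J: max(19, 12) = 19
L - F - I - G - J: max(21, 17, 3, 12) = 21
The minimum achievable maximum is 19.

19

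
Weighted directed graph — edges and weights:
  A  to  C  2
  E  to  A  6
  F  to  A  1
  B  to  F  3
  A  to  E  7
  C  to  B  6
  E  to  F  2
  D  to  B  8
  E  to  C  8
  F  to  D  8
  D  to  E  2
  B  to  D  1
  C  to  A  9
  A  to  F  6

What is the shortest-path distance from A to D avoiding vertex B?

14

Paths from A to D avoiding B:
A -> F -> D: 6 + 8 = 14
A -> E -> F -> D: 7 + 2 + 8 = 17
The minimum is 14.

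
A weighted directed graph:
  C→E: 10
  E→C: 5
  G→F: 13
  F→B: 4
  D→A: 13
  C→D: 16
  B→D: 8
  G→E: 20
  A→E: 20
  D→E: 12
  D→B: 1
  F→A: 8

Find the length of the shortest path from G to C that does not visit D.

25

Candidate routes:
G → E → C: 20 + 5 = 25
G → F → A → E → C: 13 + 8 + 20 + 5 = 46
Best route has total 25.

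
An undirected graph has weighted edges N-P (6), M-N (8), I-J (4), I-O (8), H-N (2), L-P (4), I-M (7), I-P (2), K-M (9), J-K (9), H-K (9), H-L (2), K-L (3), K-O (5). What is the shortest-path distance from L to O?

Checking several routes:
L -> H -> N -> P -> I -> O: 2 + 2 + 6 + 2 + 8 = 20
L -> K -> J -> I -> O: 3 + 9 + 4 + 8 = 24
L -> P -> I -> O: 4 + 2 + 8 = 14
L -> K -> O: 3 + 5 = 8
L -> P -> I -> J -> K -> O: 4 + 2 + 4 + 9 + 5 = 24
L -> H -> K -> O: 2 + 9 + 5 = 16
The minimum is 8.

8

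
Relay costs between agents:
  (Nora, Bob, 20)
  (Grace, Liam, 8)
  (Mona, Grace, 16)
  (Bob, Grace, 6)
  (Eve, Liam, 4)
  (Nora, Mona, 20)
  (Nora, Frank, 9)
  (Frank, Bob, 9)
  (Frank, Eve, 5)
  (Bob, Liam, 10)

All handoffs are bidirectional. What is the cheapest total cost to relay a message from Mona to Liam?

24

Some routes from Mona to Liam:
Mona-Grace-Bob-Frank-Eve-Liam: 16 + 6 + 9 + 5 + 4 = 40
Mona-Grace-Liam: 16 + 8 = 24
Mona-Nora-Frank-Eve-Liam: 20 + 9 + 5 + 4 = 38
Mona-Nora-Frank-Bob-Liam: 20 + 9 + 9 + 10 = 48
Mona-Grace-Bob-Liam: 16 + 6 + 10 = 32
Best route has total 24.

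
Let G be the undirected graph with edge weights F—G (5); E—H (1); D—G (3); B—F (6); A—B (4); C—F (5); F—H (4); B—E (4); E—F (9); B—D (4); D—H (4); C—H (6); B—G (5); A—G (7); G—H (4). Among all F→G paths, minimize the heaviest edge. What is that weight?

Checking several routes:
F → H → E → B → D → G: max(4, 1, 4, 4, 3) = 4
F → H → G: max(4, 4) = 4
F → G: max(5) = 5
F → H → D → G: max(4, 4, 3) = 4
The minimum achievable maximum is 4.

4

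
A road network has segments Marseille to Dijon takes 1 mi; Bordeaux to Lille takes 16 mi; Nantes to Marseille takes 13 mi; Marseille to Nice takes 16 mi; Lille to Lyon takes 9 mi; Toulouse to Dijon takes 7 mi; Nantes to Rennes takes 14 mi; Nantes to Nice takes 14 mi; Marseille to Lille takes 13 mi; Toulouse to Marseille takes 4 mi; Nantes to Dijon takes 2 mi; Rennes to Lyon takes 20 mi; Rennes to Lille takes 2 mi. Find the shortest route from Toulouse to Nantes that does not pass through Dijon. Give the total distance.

Paths from Toulouse to Nantes avoiding Dijon:
Toulouse -> Marseille -> Nice -> Nantes: 4 + 16 + 14 = 34
Toulouse -> Marseille -> Lille -> Rennes -> Nantes: 4 + 13 + 2 + 14 = 33
Toulouse -> Marseille -> Nantes: 4 + 13 = 17
Toulouse -> Marseille -> Lille -> Lyon -> Rennes -> Nantes: 4 + 13 + 9 + 20 + 14 = 60
The minimum is 17 mi.

17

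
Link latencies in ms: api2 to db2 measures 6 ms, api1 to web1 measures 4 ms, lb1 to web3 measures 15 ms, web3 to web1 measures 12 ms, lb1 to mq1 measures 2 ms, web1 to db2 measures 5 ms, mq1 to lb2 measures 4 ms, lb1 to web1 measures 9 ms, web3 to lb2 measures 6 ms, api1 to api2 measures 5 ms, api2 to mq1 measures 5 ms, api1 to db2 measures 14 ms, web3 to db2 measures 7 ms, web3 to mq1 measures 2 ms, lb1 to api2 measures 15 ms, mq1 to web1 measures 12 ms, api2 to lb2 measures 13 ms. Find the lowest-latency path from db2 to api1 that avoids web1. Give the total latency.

Checking several routes:
db2→web3→mq1→lb2→api2→api1: 7 + 2 + 4 + 13 + 5 = 31
db2→web3→mq1→lb1→api2→api1: 7 + 2 + 2 + 15 + 5 = 31
db2→api1: 14
db2→web3→lb2→mq1→api2→api1: 7 + 6 + 4 + 5 + 5 = 27
db2→web3→mq1→api2→api1: 7 + 2 + 5 + 5 = 19
db2→api2→api1: 6 + 5 = 11
Best route has total 11 ms.

11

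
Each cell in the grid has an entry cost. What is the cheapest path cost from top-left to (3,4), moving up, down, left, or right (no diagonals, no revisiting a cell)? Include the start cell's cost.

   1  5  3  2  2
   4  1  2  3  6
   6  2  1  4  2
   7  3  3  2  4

Path (0,0) → (1,0) → (1,1) → (1,2) → (2,2) → (3,2) → (3,3) → (3,4): 1 + 4 + 1 + 2 + 1 + 3 + 2 + 4 = 18.

18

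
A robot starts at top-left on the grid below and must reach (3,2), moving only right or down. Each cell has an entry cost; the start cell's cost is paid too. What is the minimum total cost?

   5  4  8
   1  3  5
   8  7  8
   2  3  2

21

Take r0c0 r1c0 r1c1 r2c1 r3c1 r3c2 for a total of 5 + 1 + 3 + 7 + 3 + 2 = 21.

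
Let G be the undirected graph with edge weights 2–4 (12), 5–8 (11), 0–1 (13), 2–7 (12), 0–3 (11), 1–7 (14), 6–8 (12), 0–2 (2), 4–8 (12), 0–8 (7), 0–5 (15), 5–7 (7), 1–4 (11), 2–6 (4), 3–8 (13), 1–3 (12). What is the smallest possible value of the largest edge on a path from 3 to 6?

11

Some routes from 3 to 6:
3 - 0 - 2 - 6: max(11, 2, 4) = 11
3 - 0 - 8 - 4 - 2 - 6: max(11, 7, 12, 12, 4) = 12
3 - 0 - 8 - 5 - 7 - 2 - 6: max(11, 7, 11, 7, 12, 4) = 12
Smallest bottleneck: 11.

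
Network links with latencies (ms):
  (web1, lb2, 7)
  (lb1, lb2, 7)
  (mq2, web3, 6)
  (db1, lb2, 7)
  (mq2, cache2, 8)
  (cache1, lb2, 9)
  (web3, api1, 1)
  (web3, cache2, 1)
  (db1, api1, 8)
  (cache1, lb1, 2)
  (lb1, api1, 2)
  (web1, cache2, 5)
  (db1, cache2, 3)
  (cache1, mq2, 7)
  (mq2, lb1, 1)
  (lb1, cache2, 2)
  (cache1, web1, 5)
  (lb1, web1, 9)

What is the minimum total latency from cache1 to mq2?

3

Some routes from cache1 to mq2:
cache1→lb1→mq2: 2 + 1 = 3
cache1→mq2: 7
cache1→lb1→cache2→web3→mq2: 2 + 2 + 1 + 6 = 11
Shortest: 3 ms.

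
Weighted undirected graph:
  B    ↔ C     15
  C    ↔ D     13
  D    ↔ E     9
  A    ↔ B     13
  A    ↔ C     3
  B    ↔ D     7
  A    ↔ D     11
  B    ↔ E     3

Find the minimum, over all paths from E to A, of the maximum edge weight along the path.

11

Checking several routes:
E -> B -> A: max(3, 13) = 13
E -> D -> A: max(9, 11) = 11
E -> D -> C -> A: max(9, 13, 3) = 13
E -> D -> B -> A: max(9, 7, 13) = 13
E -> B -> D -> A: max(3, 7, 11) = 11
Best route has worst link 11.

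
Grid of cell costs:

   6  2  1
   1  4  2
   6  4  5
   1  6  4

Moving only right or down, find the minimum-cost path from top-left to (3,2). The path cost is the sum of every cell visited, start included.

20

One optimal route is [0,0]→[0,1]→[0,2]→[1,2]→[2,2]→[3,2].
Its cost is 6 + 2 + 1 + 2 + 5 + 4 = 20.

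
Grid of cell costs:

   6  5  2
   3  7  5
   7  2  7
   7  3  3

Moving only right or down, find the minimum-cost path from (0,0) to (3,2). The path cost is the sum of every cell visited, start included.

Take (0,0) -> (1,0) -> (1,1) -> (2,1) -> (3,1) -> (3,2) for a total of 6 + 3 + 7 + 2 + 3 + 3 = 24.
For comparison, the top-then-right route costs 28.

24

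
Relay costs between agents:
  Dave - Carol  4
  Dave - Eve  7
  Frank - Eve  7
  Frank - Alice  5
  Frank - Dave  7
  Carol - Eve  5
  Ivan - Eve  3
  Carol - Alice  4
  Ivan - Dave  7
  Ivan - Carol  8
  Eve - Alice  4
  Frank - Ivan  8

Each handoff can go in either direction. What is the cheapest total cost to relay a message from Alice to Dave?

8

A few of the Alice→Dave routes:
Alice -> Eve -> Ivan -> Dave: 4 + 3 + 7 = 14
Alice -> Frank -> Dave: 5 + 7 = 12
Alice -> Eve -> Dave: 4 + 7 = 11
Alice -> Carol -> Dave: 4 + 4 = 8
Alice -> Carol -> Eve -> Dave: 4 + 5 + 7 = 16
Alice -> Eve -> Carol -> Dave: 4 + 5 + 4 = 13
Shortest: 8.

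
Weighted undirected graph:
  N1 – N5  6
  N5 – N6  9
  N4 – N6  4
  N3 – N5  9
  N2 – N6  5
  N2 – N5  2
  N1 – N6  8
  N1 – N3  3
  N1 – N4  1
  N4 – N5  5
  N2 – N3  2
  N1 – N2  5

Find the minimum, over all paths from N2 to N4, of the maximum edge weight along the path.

Checking several routes:
N2 -> N1 -> N4: max(5, 1) = 5
N2 -> N3 -> N1 -> N4: max(2, 3, 1) = 3
N2 -> N6 -> N4: max(5, 4) = 5
Smallest bottleneck: 3.

3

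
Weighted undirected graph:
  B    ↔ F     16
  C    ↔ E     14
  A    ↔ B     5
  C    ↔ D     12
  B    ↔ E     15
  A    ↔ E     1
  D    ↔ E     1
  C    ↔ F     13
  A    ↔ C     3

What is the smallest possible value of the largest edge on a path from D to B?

5

Some routes from D to B:
D-C-E-B: max(12, 14, 15) = 15
D-E-C-A-B: max(1, 14, 3, 5) = 14
D-E-B: max(1, 15) = 15
D-E-A-B: max(1, 1, 5) = 5
D-C-E-A-B: max(12, 14, 1, 5) = 14
D-C-A-B: max(12, 3, 5) = 12
Smallest bottleneck: 5.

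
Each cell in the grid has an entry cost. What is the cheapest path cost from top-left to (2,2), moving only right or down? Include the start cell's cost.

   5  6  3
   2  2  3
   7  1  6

16

One optimal route is (0,0) (1,0) (1,1) (2,1) (2,2).
Its cost is 5 + 2 + 2 + 1 + 6 = 16.
For comparison, the top-then-right route costs 23.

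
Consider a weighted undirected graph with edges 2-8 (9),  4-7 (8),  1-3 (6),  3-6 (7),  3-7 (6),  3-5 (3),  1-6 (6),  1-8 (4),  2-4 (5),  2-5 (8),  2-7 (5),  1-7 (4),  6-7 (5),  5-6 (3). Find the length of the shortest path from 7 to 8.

8

Some routes from 7 to 8:
7-2-8: 5 + 9 = 14
7-6-1-8: 5 + 6 + 4 = 15
7-1-8: 4 + 4 = 8
The minimum is 8.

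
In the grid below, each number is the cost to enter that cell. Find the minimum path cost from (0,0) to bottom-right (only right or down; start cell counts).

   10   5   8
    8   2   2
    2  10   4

23

Path r0c0 r0c1 r1c1 r1c2 r2c2: 10 + 5 + 2 + 2 + 4 = 23.
(Top row then right column would cost 29.)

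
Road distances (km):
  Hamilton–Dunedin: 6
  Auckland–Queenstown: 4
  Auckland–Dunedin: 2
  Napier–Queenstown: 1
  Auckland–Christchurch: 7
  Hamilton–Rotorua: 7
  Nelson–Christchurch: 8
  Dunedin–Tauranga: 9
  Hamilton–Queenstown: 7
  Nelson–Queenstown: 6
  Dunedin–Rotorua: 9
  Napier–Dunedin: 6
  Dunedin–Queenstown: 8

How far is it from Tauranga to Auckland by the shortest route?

Checking several routes:
Tauranga → Dunedin → Hamilton → Queenstown → Auckland: 9 + 6 + 7 + 4 = 26
Tauranga → Dunedin → Napier → Queenstown → Auckland: 9 + 6 + 1 + 4 = 20
Tauranga → Dunedin → Auckland: 9 + 2 = 11
Tauranga → Dunedin → Queenstown → Auckland: 9 + 8 + 4 = 21
The minimum is 11 km.

11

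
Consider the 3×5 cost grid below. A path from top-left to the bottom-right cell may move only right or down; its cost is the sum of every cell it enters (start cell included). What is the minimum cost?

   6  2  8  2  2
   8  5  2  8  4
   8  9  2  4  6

Cheapest: [0,0] [0,1] [1,1] [1,2] [2,2] [2,3] [2,4]
  6 + 2 + 5 + 2 + 2 + 4 + 6 = 27
For comparison, the top-then-right route costs 30.

27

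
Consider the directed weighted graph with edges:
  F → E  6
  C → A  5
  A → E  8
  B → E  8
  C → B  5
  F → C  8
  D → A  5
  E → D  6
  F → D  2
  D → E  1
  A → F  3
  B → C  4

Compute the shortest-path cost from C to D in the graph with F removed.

Paths from C to D avoiding F:
C→A→E→D: 5 + 8 + 6 = 19
C→B→E→D: 5 + 8 + 6 = 19
Shortest: 19.

19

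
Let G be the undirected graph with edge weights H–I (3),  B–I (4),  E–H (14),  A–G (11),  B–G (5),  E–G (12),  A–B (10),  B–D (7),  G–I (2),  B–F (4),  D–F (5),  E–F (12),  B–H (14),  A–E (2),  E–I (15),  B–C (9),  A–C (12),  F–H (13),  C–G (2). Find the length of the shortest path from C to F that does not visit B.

20

Comparing a few candidate routes:
C - G - E - F: 2 + 12 + 12 = 26
C - A - E - F: 12 + 2 + 12 = 26
C - G - I - H - F: 2 + 2 + 3 + 13 = 20
Best route has total 20.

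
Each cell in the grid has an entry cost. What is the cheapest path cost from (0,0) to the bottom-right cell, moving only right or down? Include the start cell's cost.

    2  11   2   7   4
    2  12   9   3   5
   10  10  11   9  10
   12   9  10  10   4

44

Best path: (0,0) (0,1) (0,2) (0,3) (1,3) (1,4) (2,4) (3,4)
Cost: 2 + 11 + 2 + 7 + 3 + 5 + 10 + 4 = 44
(Top row then right column would cost 45.)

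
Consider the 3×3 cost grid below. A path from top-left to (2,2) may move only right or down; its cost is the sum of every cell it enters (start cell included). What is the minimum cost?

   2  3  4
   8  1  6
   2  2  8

16

Cheapest: r0c0 -> r0c1 -> r1c1 -> r2c1 -> r2c2
  2 + 3 + 1 + 2 + 8 = 16
(Top row then right column would cost 23.)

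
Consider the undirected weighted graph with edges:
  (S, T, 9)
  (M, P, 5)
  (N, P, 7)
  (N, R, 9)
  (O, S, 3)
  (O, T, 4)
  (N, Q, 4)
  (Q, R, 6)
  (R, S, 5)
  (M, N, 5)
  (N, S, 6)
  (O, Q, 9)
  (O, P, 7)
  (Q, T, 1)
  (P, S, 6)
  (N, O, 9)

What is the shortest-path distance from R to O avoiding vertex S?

A few of the R→O routes:
R→N→Q→T→O: 9 + 4 + 1 + 4 = 18
R→Q→O: 6 + 9 = 15
R→N→O: 9 + 9 = 18
R→Q→T→O: 6 + 1 + 4 = 11
Best route has total 11.

11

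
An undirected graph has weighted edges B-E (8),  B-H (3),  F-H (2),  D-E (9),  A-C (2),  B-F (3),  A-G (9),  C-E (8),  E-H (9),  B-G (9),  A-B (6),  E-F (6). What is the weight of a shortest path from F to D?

15

Comparing a few candidate routes:
F - B - E - D: 3 + 8 + 9 = 20
F - E - D: 6 + 9 = 15
F - H - E - D: 2 + 9 + 9 = 20
F - H - B - E - D: 2 + 3 + 8 + 9 = 22
F - B - H - E - D: 3 + 3 + 9 + 9 = 24
Best route has total 15.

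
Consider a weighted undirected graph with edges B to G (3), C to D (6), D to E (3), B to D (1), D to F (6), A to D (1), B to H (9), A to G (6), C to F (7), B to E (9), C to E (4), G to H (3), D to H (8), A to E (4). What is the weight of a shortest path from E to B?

4

Checking several routes:
E -> A -> D -> B: 4 + 1 + 1 = 6
E -> D -> A -> G -> B: 3 + 1 + 6 + 3 = 13
E -> D -> B: 3 + 1 = 4
E -> C -> D -> B: 4 + 6 + 1 = 11
E -> B: 9
The minimum is 4.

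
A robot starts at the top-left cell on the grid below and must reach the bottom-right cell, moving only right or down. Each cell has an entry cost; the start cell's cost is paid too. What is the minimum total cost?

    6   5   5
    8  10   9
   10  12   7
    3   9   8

40

One optimal route is r0c0 r0c1 r0c2 r1c2 r2c2 r3c2.
Its cost is 6 + 5 + 5 + 9 + 7 + 8 = 40.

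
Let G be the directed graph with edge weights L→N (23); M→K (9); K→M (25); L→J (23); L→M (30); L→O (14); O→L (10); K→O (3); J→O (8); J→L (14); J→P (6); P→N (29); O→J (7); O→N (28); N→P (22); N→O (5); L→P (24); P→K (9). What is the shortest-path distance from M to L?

Routes from M to L:
M → K → O → J → L: 9 + 3 + 7 + 14 = 33
M → K → O → L: 9 + 3 + 10 = 22
Best route has total 22.

22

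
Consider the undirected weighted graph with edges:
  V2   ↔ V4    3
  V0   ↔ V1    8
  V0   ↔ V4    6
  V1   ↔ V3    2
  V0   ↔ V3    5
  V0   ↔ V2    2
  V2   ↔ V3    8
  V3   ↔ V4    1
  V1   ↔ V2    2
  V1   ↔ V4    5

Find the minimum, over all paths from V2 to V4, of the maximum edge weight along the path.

Comparing a few candidate routes:
V2 -> V4: max(3) = 3
V2 -> V0 -> V3 -> V1 -> V4: max(2, 5, 2, 5) = 5
V2 -> V0 -> V3 -> V4: max(2, 5, 1) = 5
V2 -> V1 -> V4: max(2, 5) = 5
V2 -> V1 -> V3 -> V4: max(2, 2, 1) = 2
Smallest bottleneck: 2.

2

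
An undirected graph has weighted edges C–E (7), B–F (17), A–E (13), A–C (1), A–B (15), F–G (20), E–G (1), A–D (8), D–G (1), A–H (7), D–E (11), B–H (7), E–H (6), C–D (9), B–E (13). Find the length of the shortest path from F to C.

A few of the F→C routes:
F→G→D→C: 20 + 1 + 9 = 30
F→G→D→A→C: 20 + 1 + 8 + 1 = 30
F→G→E→C: 20 + 1 + 7 = 28
The minimum is 28.

28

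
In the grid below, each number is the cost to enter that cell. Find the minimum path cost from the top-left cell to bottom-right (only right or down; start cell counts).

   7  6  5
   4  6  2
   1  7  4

Path [0,0]→[1,0]→[1,1]→[1,2]→[2,2]: 7 + 4 + 6 + 2 + 4 = 23.

23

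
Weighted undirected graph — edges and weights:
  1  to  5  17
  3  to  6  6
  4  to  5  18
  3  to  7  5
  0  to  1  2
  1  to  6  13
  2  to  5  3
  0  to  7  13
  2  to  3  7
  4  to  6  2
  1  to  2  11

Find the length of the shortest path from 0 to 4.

Some routes from 0 to 4:
0 - 1 - 5 - 2 - 3 - 6 - 4: 2 + 17 + 3 + 7 + 6 + 2 = 37
0 - 7 - 3 - 6 - 4: 13 + 5 + 6 + 2 = 26
0 - 1 - 2 - 3 - 6 - 4: 2 + 11 + 7 + 6 + 2 = 28
0 - 1 - 5 - 4: 2 + 17 + 18 = 37
0 - 1 - 6 - 4: 2 + 13 + 2 = 17
0 - 1 - 2 - 5 - 4: 2 + 11 + 3 + 18 = 34
The minimum is 17.

17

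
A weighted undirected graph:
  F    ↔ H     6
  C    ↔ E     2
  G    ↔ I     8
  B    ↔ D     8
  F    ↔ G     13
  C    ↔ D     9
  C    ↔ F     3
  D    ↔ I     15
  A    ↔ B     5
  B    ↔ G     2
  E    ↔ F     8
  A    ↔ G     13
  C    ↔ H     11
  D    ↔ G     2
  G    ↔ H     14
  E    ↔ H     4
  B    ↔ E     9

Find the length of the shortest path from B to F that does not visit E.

15

Some routes from B to F avoiding E:
B-G-H-F: 2 + 14 + 6 = 22
B-D-C-F: 8 + 9 + 3 = 20
B-G-F: 2 + 13 = 15
B-D-G-F: 8 + 2 + 13 = 23
B-G-D-C-F: 2 + 2 + 9 + 3 = 16
The minimum is 15.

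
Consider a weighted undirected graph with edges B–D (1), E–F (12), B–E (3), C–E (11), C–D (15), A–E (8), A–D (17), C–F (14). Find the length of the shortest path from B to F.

15

Comparing a few candidate routes:
B-E-C-F: 3 + 11 + 14 = 28
B-E-F: 3 + 12 = 15
B-D-C-F: 1 + 15 + 14 = 30
B-D-A-E-F: 1 + 17 + 8 + 12 = 38
The minimum is 15.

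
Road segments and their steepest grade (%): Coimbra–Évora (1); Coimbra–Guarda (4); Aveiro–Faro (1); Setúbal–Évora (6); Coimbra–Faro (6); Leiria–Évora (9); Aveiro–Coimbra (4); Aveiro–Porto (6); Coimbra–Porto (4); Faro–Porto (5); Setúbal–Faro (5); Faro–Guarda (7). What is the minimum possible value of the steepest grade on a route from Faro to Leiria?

Some routes from Faro to Leiria:
Faro - Coimbra - Évora - Leiria: max(6, 1, 9) = 9
Faro - Guarda - Coimbra - Évora - Leiria: max(7, 4, 1, 9) = 9
Faro - Porto - Aveiro - Coimbra - Évora - Leiria: max(5, 6, 4, 1, 9) = 9
Faro - Setúbal - Évora - Leiria: max(5, 6, 9) = 9
Faro - Aveiro - Porto - Coimbra - Évora - Leiria: max(1, 6, 4, 1, 9) = 9
Faro - Porto - Coimbra - Évora - Leiria: max(5, 4, 1, 9) = 9
The minimum achievable maximum is 9%.

9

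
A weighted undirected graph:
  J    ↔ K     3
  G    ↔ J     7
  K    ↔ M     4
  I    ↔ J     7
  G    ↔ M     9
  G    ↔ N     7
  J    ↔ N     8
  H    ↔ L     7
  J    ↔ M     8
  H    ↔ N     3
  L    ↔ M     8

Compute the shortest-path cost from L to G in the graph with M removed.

17

Paths from L to G avoiding M:
L -> H -> N -> G: 7 + 3 + 7 = 17
L -> H -> N -> J -> G: 7 + 3 + 8 + 7 = 25
Shortest: 17.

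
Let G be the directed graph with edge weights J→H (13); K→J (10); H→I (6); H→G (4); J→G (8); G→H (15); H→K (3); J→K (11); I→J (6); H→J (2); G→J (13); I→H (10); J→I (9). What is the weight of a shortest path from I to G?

A few of the I→G routes:
I - H - J - G: 10 + 2 + 8 = 20
I - J - G: 6 + 8 = 14
I - H - G: 10 + 4 = 14
I - J - H - G: 6 + 13 + 4 = 23
Shortest: 14.

14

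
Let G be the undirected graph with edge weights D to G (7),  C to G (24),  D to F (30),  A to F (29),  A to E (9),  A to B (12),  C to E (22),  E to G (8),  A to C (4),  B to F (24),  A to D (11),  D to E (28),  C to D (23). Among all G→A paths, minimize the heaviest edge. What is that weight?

Some routes from G to A:
G → D → A: max(7, 11) = 11
G → E → A: max(8, 9) = 9
G → E → C → D → A: max(8, 22, 23, 11) = 23
G → E → C → A: max(8, 22, 4) = 22
Smallest bottleneck: 9.

9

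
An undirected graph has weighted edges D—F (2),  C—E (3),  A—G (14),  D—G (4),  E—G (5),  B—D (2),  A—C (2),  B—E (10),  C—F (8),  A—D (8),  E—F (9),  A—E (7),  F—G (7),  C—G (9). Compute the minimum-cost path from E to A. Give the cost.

5

Checking several routes:
E→G→C→A: 5 + 9 + 2 = 16
E→C→A: 3 + 2 = 5
E→G→D→A: 5 + 4 + 8 = 17
E→A: 7
Shortest: 5.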